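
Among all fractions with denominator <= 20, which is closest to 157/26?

Expand x = 157/26 as a continued fraction with the Euclidean algorithm:
  157 = 6*26 + 1, so a_0 = 6.
  26 = 26*1 + 0, so a_1 = 26.
so x = [6; 26].
Convergents (p_i = a_i*p_{i-1} + p_{i-2}, q_i = a_i*q_{i-1} + q_{i-2} with p_{-2}=0, p_{-1}=1, q_{-2}=1, q_{-1}=0), until the denominator exceeds 20:
  i=0: a_0=6, p_0 = 6*1 + 0 = 6, q_0 = 6*0 + 1 = 1.
  i=1: a_1=26, p_1 = 26*6 + 1 = 157, q_1 = 26*1 + 0 = 26.
q_1 = 26 > 20, so the last convergent with denominator <= 20 is p_0/q_0 = 6/1.
The closest fraction with denominator <= 20 is either p_0/q_0 or the intermediate fraction (k*p_0 + p_{-1})/(k*q_0 + q_{-1}) with the largest k >= 1 whose denominator stays <= 20; these approach x as k grows, and every other convergent or intermediate fraction in range is farther away.
Largest k: floor((20 - q_{-1})/q_0) = floor((20 - 0)/1) = 20 (using the seeds p_{-1} = 1, q_{-1} = 0).
That gives (20*6 + 1)/(20*1 + 0) = 121/20.
Compare the errors: |x - 6/1| = |157*1 - 6*26|/(26*1) = 1/26, and |x - 121/20| = |157*20 - 121*26|/(26*20) = 6/520.
Cross-multiplying, 6*26 = 156 < 520 = 1*520, so 6/520 is smaller: the intermediate fraction 121/20 is closer to x than 6/1.

121/20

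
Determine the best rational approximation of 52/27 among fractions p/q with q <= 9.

17/9

Expand x = 52/27 as a continued fraction with the Euclidean algorithm:
  52 = 1*27 + 25, so a_0 = 1.
  27 = 1*25 + 2, so a_1 = 1.
  25 = 12*2 + 1, so a_2 = 12.
  2 = 2*1 + 0, so a_3 = 2.
so x = [1; 1, 12, 2].
Convergents (p_i = a_i*p_{i-1} + p_{i-2}, q_i = a_i*q_{i-1} + q_{i-2} with p_{-2}=0, p_{-1}=1, q_{-2}=1, q_{-1}=0), until the denominator exceeds 9:
  i=0: a_0=1, p_0 = 1*1 + 0 = 1, q_0 = 1*0 + 1 = 1.
  i=1: a_1=1, p_1 = 1*1 + 1 = 2, q_1 = 1*1 + 0 = 1.
  i=2: a_2=12, p_2 = 12*2 + 1 = 25, q_2 = 12*1 + 1 = 13.
q_2 = 13 > 9, so the last convergent with denominator <= 9 is p_1/q_1 = 2/1.
The closest fraction with denominator <= 9 is either p_1/q_1 or the intermediate fraction (k*p_1 + p_0)/(k*q_1 + q_0) with the largest k >= 1 whose denominator stays <= 9; these approach x as k grows, and every other convergent or intermediate fraction in range is farther away.
Largest k: floor((9 - q_0)/q_1) = floor((9 - 1)/1) = 8.
That gives (8*2 + 1)/(8*1 + 1) = 17/9.
Compare the errors: |x - 2/1| = |52*1 - 2*27|/(27*1) = 2/27, and |x - 17/9| = |52*9 - 17*27|/(27*9) = 9/243.
Cross-multiplying, 9*27 = 243 < 486 = 2*243, so 9/243 is smaller: the intermediate fraction 17/9 is closer to x than 2/1.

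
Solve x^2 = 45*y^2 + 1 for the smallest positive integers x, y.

(x, y) = (161, 24)

First expand sqrt(45) as a continued fraction. With x_i = (sqrt(45) + m_i)/d_i and (m_0, d_0) = (0, 1): a_0 = floor(sqrt(45)) = 6, since 6^2 = 36 <= 45 < 49 = 7^2.
Iterate m_{i+1} = d_i*a_i - m_i, d_{i+1} = (45 - m_{i+1}^2)/d_i, a_{i+1} = floor((a_0 + m_{i+1})/d_{i+1}):
  m_1 = 1*6 - 0 = 6, d_1 = (45 - 6^2)/1 = 9/1 = 9, a_1 = floor((6 + 6)/9) = 1.
  m_2 = 9*1 - 6 = 3, d_2 = (45 - 3^2)/9 = 36/9 = 4, a_2 = floor((6 + 3)/4) = 2.
  m_3 = 4*2 - 3 = 5, d_3 = (45 - 5^2)/4 = 20/4 = 5, a_3 = floor((6 + 5)/5) = 2.
  m_4 = 5*2 - 5 = 5, d_4 = (45 - 5^2)/5 = 20/5 = 4, a_4 = floor((6 + 5)/4) = 2.
  m_5 = 4*2 - 5 = 3, d_5 = (45 - 3^2)/4 = 36/4 = 9, a_5 = floor((6 + 3)/9) = 1.
  m_6 = 9*1 - 3 = 6, d_6 = (45 - 6^2)/9 = 9/9 = 1, a_6 = floor((6 + 6)/1) = 12.
  m_7 = 1*12 - 6 = 6, d_7 = (45 - 6^2)/1 = 9/1 = 9: (m_7, d_7) = (m_1, d_1) = (6, 9), so from here the quotients repeat a_1, ..., a_6; the period length is 6.
So sqrt(45) = [6; (1, 2, 2, 2, 1, 12)] with period length k = 6.
k is even, so the fundamental solution of x^2 - 45y^2 = 1 is (p_{k-1}, q_{k-1}) = (p_5, q_5); compute convergents through index 5.
Convergents (p_i = a_i*p_{i-1} + p_{i-2}, q_i = a_i*q_{i-1} + q_{i-2} with p_{-2}=0, p_{-1}=1, q_{-2}=1, q_{-1}=0):
  i=0: a_0=6, p_0 = 6*1 + 0 = 6, q_0 = 6*0 + 1 = 1.
  i=1: a_1=1, p_1 = 1*6 + 1 = 7, q_1 = 1*1 + 0 = 1.
  i=2: a_2=2, p_2 = 2*7 + 6 = 20, q_2 = 2*1 + 1 = 3.
  i=3: a_3=2, p_3 = 2*20 + 7 = 47, q_3 = 2*3 + 1 = 7.
  i=4: a_4=2, p_4 = 2*47 + 20 = 114, q_4 = 2*7 + 3 = 17.
  i=5: a_5=1, p_5 = 1*114 + 47 = 161, q_5 = 1*17 + 7 = 24.
Check: 161^2 - 45*24^2 = 25921 - 25920 = 1, so (x, y) = (161, 24) solves the equation, and by the theorem it is the least positive solution.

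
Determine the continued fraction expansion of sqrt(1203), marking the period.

Write x_i = (sqrt(1203) + m_i)/d_i with (m_0, d_0) = (0, 1). a_0 = floor(sqrt(1203)) = 34, since 34^2 = 1156 <= 1203 < 1225 = 35^2.
Iterate m_{i+1} = d_i*a_i - m_i, d_{i+1} = (1203 - m_{i+1}^2)/d_i, a_{i+1} = floor((a_0 + m_{i+1})/d_{i+1}):
  m_1 = 1*34 - 0 = 34, d_1 = (1203 - 34^2)/1 = 47/1 = 47, a_1 = floor((34 + 34)/47) = 1.
  m_2 = 47*1 - 34 = 13, d_2 = (1203 - 13^2)/47 = 1034/47 = 22, a_2 = floor((34 + 13)/22) = 2.
  m_3 = 22*2 - 13 = 31, d_3 = (1203 - 31^2)/22 = 242/22 = 11, a_3 = floor((34 + 31)/11) = 5.
  m_4 = 11*5 - 31 = 24, d_4 = (1203 - 24^2)/11 = 627/11 = 57, a_4 = floor((34 + 24)/57) = 1.
  m_5 = 57*1 - 24 = 33, d_5 = (1203 - 33^2)/57 = 114/57 = 2, a_5 = floor((34 + 33)/2) = 33.
  m_6 = 2*33 - 33 = 33, d_6 = (1203 - 33^2)/2 = 114/2 = 57, a_6 = floor((34 + 33)/57) = 1.
  m_7 = 57*1 - 33 = 24, d_7 = (1203 - 24^2)/57 = 627/57 = 11, a_7 = floor((34 + 24)/11) = 5.
  m_8 = 11*5 - 24 = 31, d_8 = (1203 - 31^2)/11 = 242/11 = 22, a_8 = floor((34 + 31)/22) = 2.
  m_9 = 22*2 - 31 = 13, d_9 = (1203 - 13^2)/22 = 1034/22 = 47, a_9 = floor((34 + 13)/47) = 1.
  m_10 = 47*1 - 13 = 34, d_10 = (1203 - 34^2)/47 = 47/47 = 1, a_10 = floor((34 + 34)/1) = 68.
  m_11 = 1*68 - 34 = 34, d_11 = (1203 - 34^2)/1 = 47/1 = 47: (m_11, d_11) = (m_1, d_1) = (34, 47), so from here the quotients repeat a_1, ..., a_10; the period length is 10.
Hence the expansion of sqrt(1203) is a_0 = 34 followed by the repeating block 1, 2, 5, 1, 33, 1, 5, 2, 1, 68 (period 10).

[34; (1, 2, 5, 1, 33, 1, 5, 2, 1, 68)]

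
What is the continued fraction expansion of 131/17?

Run the Euclidean algorithm on 131 and 17; the successive quotients are the partial quotients a_0, a_1, ... (each step inverts the fractional part left over by the previous one):
  131 = 7*17 + 12, so a_0 = 7.
  17 = 1*12 + 5, so a_1 = 1.
  12 = 2*5 + 2, so a_2 = 2.
  5 = 2*2 + 1, so a_3 = 2.
  2 = 2*1 + 0, so a_4 = 2.
The remainder reaches 0 after 5 divisions, so the expansion has 5 partial quotients, read off in order.

[7; 1, 2, 2, 2]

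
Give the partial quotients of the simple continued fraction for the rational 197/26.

[7; 1, 1, 2, 1, 3]

Run the Euclidean algorithm on 197 and 26; the successive quotients are the partial quotients a_0, a_1, ... (each step inverts the fractional part left over by the previous one):
  197 = 7*26 + 15, so a_0 = 7.
  26 = 1*15 + 11, so a_1 = 1.
  15 = 1*11 + 4, so a_2 = 1.
  11 = 2*4 + 3, so a_3 = 2.
  4 = 1*3 + 1, so a_4 = 1.
  3 = 3*1 + 0, so a_5 = 3.
The remainder reaches 0 after 6 divisions, so the expansion has 6 partial quotients, read off in order.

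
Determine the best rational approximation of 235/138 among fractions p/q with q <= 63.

63/37

Expand x = 235/138 as a continued fraction with the Euclidean algorithm:
  235 = 1*138 + 97, so a_0 = 1.
  138 = 1*97 + 41, so a_1 = 1.
  97 = 2*41 + 15, so a_2 = 2.
  41 = 2*15 + 11, so a_3 = 2.
  15 = 1*11 + 4, so a_4 = 1.
  11 = 2*4 + 3, so a_5 = 2.
  4 = 1*3 + 1, so a_6 = 1.
  3 = 3*1 + 0, so a_7 = 3.
so x = [1; 1, 2, 2, 1, 2, 1, 3].
Convergents (p_i = a_i*p_{i-1} + p_{i-2}, q_i = a_i*q_{i-1} + q_{i-2} with p_{-2}=0, p_{-1}=1, q_{-2}=1, q_{-1}=0), until the denominator exceeds 63:
  i=0: a_0=1, p_0 = 1*1 + 0 = 1, q_0 = 1*0 + 1 = 1.
  i=1: a_1=1, p_1 = 1*1 + 1 = 2, q_1 = 1*1 + 0 = 1.
  i=2: a_2=2, p_2 = 2*2 + 1 = 5, q_2 = 2*1 + 1 = 3.
  i=3: a_3=2, p_3 = 2*5 + 2 = 12, q_3 = 2*3 + 1 = 7.
  i=4: a_4=1, p_4 = 1*12 + 5 = 17, q_4 = 1*7 + 3 = 10.
  i=5: a_5=2, p_5 = 2*17 + 12 = 46, q_5 = 2*10 + 7 = 27.
  i=6: a_6=1, p_6 = 1*46 + 17 = 63, q_6 = 1*27 + 10 = 37.
  i=7: a_7=3, p_7 = 3*63 + 46 = 235, q_7 = 3*37 + 27 = 138.
q_7 = 138 > 63, so the last convergent with denominator <= 63 is p_6/q_6 = 63/37.
The closest fraction with denominator <= 63 is either p_6/q_6 or the intermediate fraction (k*p_6 + p_5)/(k*q_6 + q_5) with the largest k >= 1 whose denominator stays <= 63; these approach x as k grows, and every other convergent or intermediate fraction in range is farther away.
Largest k: floor((63 - q_5)/q_6) = floor((63 - 27)/37) = 0.
Since k = 0, no intermediate fraction beyond p_6/q_6 has denominator <= 63, so the convergent 63/37 is the closest (its error is |235*37 - 63*138|/(138*37) = 1/5106).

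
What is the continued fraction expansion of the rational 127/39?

Run the Euclidean algorithm on 127 and 39; the successive quotients are the partial quotients a_0, a_1, ... (each step inverts the fractional part left over by the previous one):
  127 = 3*39 + 10, so a_0 = 3.
  39 = 3*10 + 9, so a_1 = 3.
  10 = 1*9 + 1, so a_2 = 1.
  9 = 9*1 + 0, so a_3 = 9.
The remainder reaches 0 after 4 divisions, so the expansion has 4 partial quotients, read off in order.

[3; 3, 1, 9]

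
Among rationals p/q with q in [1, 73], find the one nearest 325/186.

Expand x = 325/186 as a continued fraction with the Euclidean algorithm:
  325 = 1*186 + 139, so a_0 = 1.
  186 = 1*139 + 47, so a_1 = 1.
  139 = 2*47 + 45, so a_2 = 2.
  47 = 1*45 + 2, so a_3 = 1.
  45 = 22*2 + 1, so a_4 = 22.
  2 = 2*1 + 0, so a_5 = 2.
so x = [1; 1, 2, 1, 22, 2].
Convergents (p_i = a_i*p_{i-1} + p_{i-2}, q_i = a_i*q_{i-1} + q_{i-2} with p_{-2}=0, p_{-1}=1, q_{-2}=1, q_{-1}=0), until the denominator exceeds 73:
  i=0: a_0=1, p_0 = 1*1 + 0 = 1, q_0 = 1*0 + 1 = 1.
  i=1: a_1=1, p_1 = 1*1 + 1 = 2, q_1 = 1*1 + 0 = 1.
  i=2: a_2=2, p_2 = 2*2 + 1 = 5, q_2 = 2*1 + 1 = 3.
  i=3: a_3=1, p_3 = 1*5 + 2 = 7, q_3 = 1*3 + 1 = 4.
  i=4: a_4=22, p_4 = 22*7 + 5 = 159, q_4 = 22*4 + 3 = 91.
q_4 = 91 > 73, so the last convergent with denominator <= 73 is p_3/q_3 = 7/4.
The closest fraction with denominator <= 73 is either p_3/q_3 or the intermediate fraction (k*p_3 + p_2)/(k*q_3 + q_2) with the largest k >= 1 whose denominator stays <= 73; these approach x as k grows, and every other convergent or intermediate fraction in range is farther away.
Largest k: floor((73 - q_2)/q_3) = floor((73 - 3)/4) = 17.
That gives (17*7 + 5)/(17*4 + 3) = 124/71.
Compare the errors: |x - 7/4| = |325*4 - 7*186|/(186*4) = 2/744, and |x - 124/71| = |325*71 - 124*186|/(186*71) = 11/13206.
Cross-multiplying, 11*744 = 8184 < 26412 = 2*13206, so 11/13206 is smaller: the intermediate fraction 124/71 is closer to x than 7/4.

124/71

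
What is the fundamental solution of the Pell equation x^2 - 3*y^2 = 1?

(x, y) = (2, 1)

First expand sqrt(3) as a continued fraction. With x_i = (sqrt(3) + m_i)/d_i and (m_0, d_0) = (0, 1): a_0 = floor(sqrt(3)) = 1, since 1^2 = 1 <= 3 < 4 = 2^2.
Iterate m_{i+1} = d_i*a_i - m_i, d_{i+1} = (3 - m_{i+1}^2)/d_i, a_{i+1} = floor((a_0 + m_{i+1})/d_{i+1}):
  m_1 = 1*1 - 0 = 1, d_1 = (3 - 1^2)/1 = 2/1 = 2, a_1 = floor((1 + 1)/2) = 1.
  m_2 = 2*1 - 1 = 1, d_2 = (3 - 1^2)/2 = 2/2 = 1, a_2 = floor((1 + 1)/1) = 2.
  m_3 = 1*2 - 1 = 1, d_3 = (3 - 1^2)/1 = 2/1 = 2: (m_3, d_3) = (m_1, d_1) = (1, 2), so from here the quotients repeat a_1, a_2; the period length is 2.
So sqrt(3) = [1; (1, 2)] with period length k = 2.
k is even, so the fundamental solution of x^2 - 3y^2 = 1 is (p_{k-1}, q_{k-1}) = (p_1, q_1); compute convergents through index 1.
Convergents (p_i = a_i*p_{i-1} + p_{i-2}, q_i = a_i*q_{i-1} + q_{i-2} with p_{-2}=0, p_{-1}=1, q_{-2}=1, q_{-1}=0):
  i=0: a_0=1, p_0 = 1*1 + 0 = 1, q_0 = 1*0 + 1 = 1.
  i=1: a_1=1, p_1 = 1*1 + 1 = 2, q_1 = 1*1 + 0 = 1.
Check: 2^2 - 3*1^2 = 4 - 3 = 1, so (x, y) = (2, 1) solves the equation, and by the theorem it is the least positive solution.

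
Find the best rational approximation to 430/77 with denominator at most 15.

67/12

Expand x = 430/77 as a continued fraction with the Euclidean algorithm:
  430 = 5*77 + 45, so a_0 = 5.
  77 = 1*45 + 32, so a_1 = 1.
  45 = 1*32 + 13, so a_2 = 1.
  32 = 2*13 + 6, so a_3 = 2.
  13 = 2*6 + 1, so a_4 = 2.
  6 = 6*1 + 0, so a_5 = 6.
so x = [5; 1, 1, 2, 2, 6].
Convergents (p_i = a_i*p_{i-1} + p_{i-2}, q_i = a_i*q_{i-1} + q_{i-2} with p_{-2}=0, p_{-1}=1, q_{-2}=1, q_{-1}=0), until the denominator exceeds 15:
  i=0: a_0=5, p_0 = 5*1 + 0 = 5, q_0 = 5*0 + 1 = 1.
  i=1: a_1=1, p_1 = 1*5 + 1 = 6, q_1 = 1*1 + 0 = 1.
  i=2: a_2=1, p_2 = 1*6 + 5 = 11, q_2 = 1*1 + 1 = 2.
  i=3: a_3=2, p_3 = 2*11 + 6 = 28, q_3 = 2*2 + 1 = 5.
  i=4: a_4=2, p_4 = 2*28 + 11 = 67, q_4 = 2*5 + 2 = 12.
  i=5: a_5=6, p_5 = 6*67 + 28 = 430, q_5 = 6*12 + 5 = 77.
q_5 = 77 > 15, so the last convergent with denominator <= 15 is p_4/q_4 = 67/12.
The closest fraction with denominator <= 15 is either p_4/q_4 or the intermediate fraction (k*p_4 + p_3)/(k*q_4 + q_3) with the largest k >= 1 whose denominator stays <= 15; these approach x as k grows, and every other convergent or intermediate fraction in range is farther away.
Largest k: floor((15 - q_3)/q_4) = floor((15 - 5)/12) = 0.
Since k = 0, no intermediate fraction beyond p_4/q_4 has denominator <= 15, so the convergent 67/12 is the closest (its error is |430*12 - 67*77|/(77*12) = 1/924).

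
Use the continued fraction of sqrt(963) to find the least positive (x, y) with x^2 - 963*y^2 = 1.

(x, y) = (962, 31)

First expand sqrt(963) as a continued fraction. With x_i = (sqrt(963) + m_i)/d_i and (m_0, d_0) = (0, 1): a_0 = floor(sqrt(963)) = 31, since 31^2 = 961 <= 963 < 1024 = 32^2.
Iterate m_{i+1} = d_i*a_i - m_i, d_{i+1} = (963 - m_{i+1}^2)/d_i, a_{i+1} = floor((a_0 + m_{i+1})/d_{i+1}):
  m_1 = 1*31 - 0 = 31, d_1 = (963 - 31^2)/1 = 2/1 = 2, a_1 = floor((31 + 31)/2) = 31.
  m_2 = 2*31 - 31 = 31, d_2 = (963 - 31^2)/2 = 2/2 = 1, a_2 = floor((31 + 31)/1) = 62.
  m_3 = 1*62 - 31 = 31, d_3 = (963 - 31^2)/1 = 2/1 = 2: (m_3, d_3) = (m_1, d_1) = (31, 2), so from here the quotients repeat a_1, a_2; the period length is 2.
So sqrt(963) = [31; (31, 62)] with period length k = 2.
k is even, so the fundamental solution of x^2 - 963y^2 = 1 is (p_{k-1}, q_{k-1}) = (p_1, q_1); compute convergents through index 1.
Convergents (p_i = a_i*p_{i-1} + p_{i-2}, q_i = a_i*q_{i-1} + q_{i-2} with p_{-2}=0, p_{-1}=1, q_{-2}=1, q_{-1}=0):
  i=0: a_0=31, p_0 = 31*1 + 0 = 31, q_0 = 31*0 + 1 = 1.
  i=1: a_1=31, p_1 = 31*31 + 1 = 962, q_1 = 31*1 + 0 = 31.
Check: 962^2 - 963*31^2 = 925444 - 925443 = 1, so (x, y) = (962, 31) solves the equation, and by the theorem it is the least positive solution.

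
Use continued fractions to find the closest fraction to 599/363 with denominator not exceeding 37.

Expand x = 599/363 as a continued fraction with the Euclidean algorithm:
  599 = 1*363 + 236, so a_0 = 1.
  363 = 1*236 + 127, so a_1 = 1.
  236 = 1*127 + 109, so a_2 = 1.
  127 = 1*109 + 18, so a_3 = 1.
  109 = 6*18 + 1, so a_4 = 6.
  18 = 18*1 + 0, so a_5 = 18.
so x = [1; 1, 1, 1, 6, 18].
Convergents (p_i = a_i*p_{i-1} + p_{i-2}, q_i = a_i*q_{i-1} + q_{i-2} with p_{-2}=0, p_{-1}=1, q_{-2}=1, q_{-1}=0), until the denominator exceeds 37:
  i=0: a_0=1, p_0 = 1*1 + 0 = 1, q_0 = 1*0 + 1 = 1.
  i=1: a_1=1, p_1 = 1*1 + 1 = 2, q_1 = 1*1 + 0 = 1.
  i=2: a_2=1, p_2 = 1*2 + 1 = 3, q_2 = 1*1 + 1 = 2.
  i=3: a_3=1, p_3 = 1*3 + 2 = 5, q_3 = 1*2 + 1 = 3.
  i=4: a_4=6, p_4 = 6*5 + 3 = 33, q_4 = 6*3 + 2 = 20.
  i=5: a_5=18, p_5 = 18*33 + 5 = 599, q_5 = 18*20 + 3 = 363.
q_5 = 363 > 37, so the last convergent with denominator <= 37 is p_4/q_4 = 33/20.
The closest fraction with denominator <= 37 is either p_4/q_4 or the intermediate fraction (k*p_4 + p_3)/(k*q_4 + q_3) with the largest k >= 1 whose denominator stays <= 37; these approach x as k grows, and every other convergent or intermediate fraction in range is farther away.
Largest k: floor((37 - q_3)/q_4) = floor((37 - 3)/20) = 1.
That gives (1*33 + 5)/(1*20 + 3) = 38/23.
Compare the errors: |x - 33/20| = |599*20 - 33*363|/(363*20) = 1/7260, and |x - 38/23| = |599*23 - 38*363|/(363*23) = 17/8349.
Cross-multiplying, 1*8349 = 8349 < 123420 = 17*7260, so 1/7260 is smaller: the convergent 33/20 is closer to x than 38/23.

33/20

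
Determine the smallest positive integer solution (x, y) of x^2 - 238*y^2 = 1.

(x, y) = (11663, 756)

First expand sqrt(238) as a continued fraction. With x_i = (sqrt(238) + m_i)/d_i and (m_0, d_0) = (0, 1): a_0 = floor(sqrt(238)) = 15, since 15^2 = 225 <= 238 < 256 = 16^2.
Iterate m_{i+1} = d_i*a_i - m_i, d_{i+1} = (238 - m_{i+1}^2)/d_i, a_{i+1} = floor((a_0 + m_{i+1})/d_{i+1}):
  m_1 = 1*15 - 0 = 15, d_1 = (238 - 15^2)/1 = 13/1 = 13, a_1 = floor((15 + 15)/13) = 2.
  m_2 = 13*2 - 15 = 11, d_2 = (238 - 11^2)/13 = 117/13 = 9, a_2 = floor((15 + 11)/9) = 2.
  m_3 = 9*2 - 11 = 7, d_3 = (238 - 7^2)/9 = 189/9 = 21, a_3 = floor((15 + 7)/21) = 1.
  m_4 = 21*1 - 7 = 14, d_4 = (238 - 14^2)/21 = 42/21 = 2, a_4 = floor((15 + 14)/2) = 14.
  m_5 = 2*14 - 14 = 14, d_5 = (238 - 14^2)/2 = 42/2 = 21, a_5 = floor((15 + 14)/21) = 1.
  m_6 = 21*1 - 14 = 7, d_6 = (238 - 7^2)/21 = 189/21 = 9, a_6 = floor((15 + 7)/9) = 2.
  m_7 = 9*2 - 7 = 11, d_7 = (238 - 11^2)/9 = 117/9 = 13, a_7 = floor((15 + 11)/13) = 2.
  m_8 = 13*2 - 11 = 15, d_8 = (238 - 15^2)/13 = 13/13 = 1, a_8 = floor((15 + 15)/1) = 30.
  m_9 = 1*30 - 15 = 15, d_9 = (238 - 15^2)/1 = 13/1 = 13: (m_9, d_9) = (m_1, d_1) = (15, 13), so from here the quotients repeat a_1, ..., a_8; the period length is 8.
So sqrt(238) = [15; (2, 2, 1, 14, 1, 2, 2, 30)] with period length k = 8.
k is even, so the fundamental solution of x^2 - 238y^2 = 1 is (p_{k-1}, q_{k-1}) = (p_7, q_7); compute convergents through index 7.
Convergents (p_i = a_i*p_{i-1} + p_{i-2}, q_i = a_i*q_{i-1} + q_{i-2} with p_{-2}=0, p_{-1}=1, q_{-2}=1, q_{-1}=0):
  i=0: a_0=15, p_0 = 15*1 + 0 = 15, q_0 = 15*0 + 1 = 1.
  i=1: a_1=2, p_1 = 2*15 + 1 = 31, q_1 = 2*1 + 0 = 2.
  i=2: a_2=2, p_2 = 2*31 + 15 = 77, q_2 = 2*2 + 1 = 5.
  i=3: a_3=1, p_3 = 1*77 + 31 = 108, q_3 = 1*5 + 2 = 7.
  i=4: a_4=14, p_4 = 14*108 + 77 = 1589, q_4 = 14*7 + 5 = 103.
  i=5: a_5=1, p_5 = 1*1589 + 108 = 1697, q_5 = 1*103 + 7 = 110.
  i=6: a_6=2, p_6 = 2*1697 + 1589 = 4983, q_6 = 2*110 + 103 = 323.
  i=7: a_7=2, p_7 = 2*4983 + 1697 = 11663, q_7 = 2*323 + 110 = 756.
Check: 11663^2 - 238*756^2 = 136025569 - 136025568 = 1, so (x, y) = (11663, 756) solves the equation, and by the theorem it is the least positive solution.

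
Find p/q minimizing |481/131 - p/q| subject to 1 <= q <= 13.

Expand x = 481/131 as a continued fraction with the Euclidean algorithm:
  481 = 3*131 + 88, so a_0 = 3.
  131 = 1*88 + 43, so a_1 = 1.
  88 = 2*43 + 2, so a_2 = 2.
  43 = 21*2 + 1, so a_3 = 21.
  2 = 2*1 + 0, so a_4 = 2.
so x = [3; 1, 2, 21, 2].
Convergents (p_i = a_i*p_{i-1} + p_{i-2}, q_i = a_i*q_{i-1} + q_{i-2} with p_{-2}=0, p_{-1}=1, q_{-2}=1, q_{-1}=0), until the denominator exceeds 13:
  i=0: a_0=3, p_0 = 3*1 + 0 = 3, q_0 = 3*0 + 1 = 1.
  i=1: a_1=1, p_1 = 1*3 + 1 = 4, q_1 = 1*1 + 0 = 1.
  i=2: a_2=2, p_2 = 2*4 + 3 = 11, q_2 = 2*1 + 1 = 3.
  i=3: a_3=21, p_3 = 21*11 + 4 = 235, q_3 = 21*3 + 1 = 64.
q_3 = 64 > 13, so the last convergent with denominator <= 13 is p_2/q_2 = 11/3.
The closest fraction with denominator <= 13 is either p_2/q_2 or the intermediate fraction (k*p_2 + p_1)/(k*q_2 + q_1) with the largest k >= 1 whose denominator stays <= 13; these approach x as k grows, and every other convergent or intermediate fraction in range is farther away.
Largest k: floor((13 - q_1)/q_2) = floor((13 - 1)/3) = 4.
That gives (4*11 + 4)/(4*3 + 1) = 48/13.
Compare the errors: |x - 11/3| = |481*3 - 11*131|/(131*3) = 2/393, and |x - 48/13| = |481*13 - 48*131|/(131*13) = 35/1703.
Cross-multiplying, 2*1703 = 3406 < 13755 = 35*393, so 2/393 is smaller: the convergent 11/3 is closer to x than 48/13.

11/3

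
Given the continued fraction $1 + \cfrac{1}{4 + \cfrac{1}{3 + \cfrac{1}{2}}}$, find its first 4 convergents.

Using the convergent recurrence p_i = a_i*p_{i-1} + p_{i-2}, q_i = a_i*q_{i-1} + q_{i-2} with p_{-2}=0, p_{-1}=1, q_{-2}=1, q_{-1}=0:
  i=0: a_0=1, p_0 = 1*1 + 0 = 1, q_0 = 1*0 + 1 = 1.
  i=1: a_1=4, p_1 = 4*1 + 1 = 5, q_1 = 4*1 + 0 = 4.
  i=2: a_2=3, p_2 = 3*5 + 1 = 16, q_2 = 3*4 + 1 = 13.
  i=3: a_3=2, p_3 = 2*16 + 5 = 37, q_3 = 2*13 + 4 = 30.

1/1, 5/4, 16/13, 37/30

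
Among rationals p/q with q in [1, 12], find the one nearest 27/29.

Expand x = 27/29 as a continued fraction with the Euclidean algorithm:
  27 = 0*29 + 27, so a_0 = 0.
  29 = 1*27 + 2, so a_1 = 1.
  27 = 13*2 + 1, so a_2 = 13.
  2 = 2*1 + 0, so a_3 = 2.
so x = [0; 1, 13, 2].
Convergents (p_i = a_i*p_{i-1} + p_{i-2}, q_i = a_i*q_{i-1} + q_{i-2} with p_{-2}=0, p_{-1}=1, q_{-2}=1, q_{-1}=0), until the denominator exceeds 12:
  i=0: a_0=0, p_0 = 0*1 + 0 = 0, q_0 = 0*0 + 1 = 1.
  i=1: a_1=1, p_1 = 1*0 + 1 = 1, q_1 = 1*1 + 0 = 1.
  i=2: a_2=13, p_2 = 13*1 + 0 = 13, q_2 = 13*1 + 1 = 14.
q_2 = 14 > 12, so the last convergent with denominator <= 12 is p_1/q_1 = 1/1.
The closest fraction with denominator <= 12 is either p_1/q_1 or the intermediate fraction (k*p_1 + p_0)/(k*q_1 + q_0) with the largest k >= 1 whose denominator stays <= 12; these approach x as k grows, and every other convergent or intermediate fraction in range is farther away.
Largest k: floor((12 - q_0)/q_1) = floor((12 - 1)/1) = 11.
That gives (11*1 + 0)/(11*1 + 1) = 11/12.
Compare the errors: |x - 1/1| = |27*1 - 1*29|/(29*1) = 2/29, and |x - 11/12| = |27*12 - 11*29|/(29*12) = 5/348.
Cross-multiplying, 5*29 = 145 < 696 = 2*348, so 5/348 is smaller: the intermediate fraction 11/12 is closer to x than 1/1.

11/12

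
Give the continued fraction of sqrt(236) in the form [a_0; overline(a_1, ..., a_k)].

Write x_i = (sqrt(236) + m_i)/d_i with (m_0, d_0) = (0, 1). a_0 = floor(sqrt(236)) = 15, since 15^2 = 225 <= 236 < 256 = 16^2.
Iterate m_{i+1} = d_i*a_i - m_i, d_{i+1} = (236 - m_{i+1}^2)/d_i, a_{i+1} = floor((a_0 + m_{i+1})/d_{i+1}):
  m_1 = 1*15 - 0 = 15, d_1 = (236 - 15^2)/1 = 11/1 = 11, a_1 = floor((15 + 15)/11) = 2.
  m_2 = 11*2 - 15 = 7, d_2 = (236 - 7^2)/11 = 187/11 = 17, a_2 = floor((15 + 7)/17) = 1.
  m_3 = 17*1 - 7 = 10, d_3 = (236 - 10^2)/17 = 136/17 = 8, a_3 = floor((15 + 10)/8) = 3.
  m_4 = 8*3 - 10 = 14, d_4 = (236 - 14^2)/8 = 40/8 = 5, a_4 = floor((15 + 14)/5) = 5.
  m_5 = 5*5 - 14 = 11, d_5 = (236 - 11^2)/5 = 115/5 = 23, a_5 = floor((15 + 11)/23) = 1.
  m_6 = 23*1 - 11 = 12, d_6 = (236 - 12^2)/23 = 92/23 = 4, a_6 = floor((15 + 12)/4) = 6.
  m_7 = 4*6 - 12 = 12, d_7 = (236 - 12^2)/4 = 92/4 = 23, a_7 = floor((15 + 12)/23) = 1.
  m_8 = 23*1 - 12 = 11, d_8 = (236 - 11^2)/23 = 115/23 = 5, a_8 = floor((15 + 11)/5) = 5.
  m_9 = 5*5 - 11 = 14, d_9 = (236 - 14^2)/5 = 40/5 = 8, a_9 = floor((15 + 14)/8) = 3.
  m_10 = 8*3 - 14 = 10, d_10 = (236 - 10^2)/8 = 136/8 = 17, a_10 = floor((15 + 10)/17) = 1.
  m_11 = 17*1 - 10 = 7, d_11 = (236 - 7^2)/17 = 187/17 = 11, a_11 = floor((15 + 7)/11) = 2.
  m_12 = 11*2 - 7 = 15, d_12 = (236 - 15^2)/11 = 11/11 = 1, a_12 = floor((15 + 15)/1) = 30.
  m_13 = 1*30 - 15 = 15, d_13 = (236 - 15^2)/1 = 11/1 = 11: (m_13, d_13) = (m_1, d_1) = (15, 11), so from here the quotients repeat a_1, ..., a_12; the period length is 12.
Hence the expansion of sqrt(236) is a_0 = 15 followed by the repeating block 2, 1, 3, 5, 1, 6, 1, 5, 3, 1, 2, 30 (period 12).

[15; overline(2, 1, 3, 5, 1, 6, 1, 5, 3, 1, 2, 30)]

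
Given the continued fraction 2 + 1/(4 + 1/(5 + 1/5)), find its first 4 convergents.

2/1, 9/4, 47/21, 244/109

Using the convergent recurrence p_i = a_i*p_{i-1} + p_{i-2}, q_i = a_i*q_{i-1} + q_{i-2} with p_{-2}=0, p_{-1}=1, q_{-2}=1, q_{-1}=0:
  i=0: a_0=2, p_0 = 2*1 + 0 = 2, q_0 = 2*0 + 1 = 1.
  i=1: a_1=4, p_1 = 4*2 + 1 = 9, q_1 = 4*1 + 0 = 4.
  i=2: a_2=5, p_2 = 5*9 + 2 = 47, q_2 = 5*4 + 1 = 21.
  i=3: a_3=5, p_3 = 5*47 + 9 = 244, q_3 = 5*21 + 4 = 109.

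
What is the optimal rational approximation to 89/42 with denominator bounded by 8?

17/8

Expand x = 89/42 as a continued fraction with the Euclidean algorithm:
  89 = 2*42 + 5, so a_0 = 2.
  42 = 8*5 + 2, so a_1 = 8.
  5 = 2*2 + 1, so a_2 = 2.
  2 = 2*1 + 0, so a_3 = 2.
so x = [2; 8, 2, 2].
Convergents (p_i = a_i*p_{i-1} + p_{i-2}, q_i = a_i*q_{i-1} + q_{i-2} with p_{-2}=0, p_{-1}=1, q_{-2}=1, q_{-1}=0), until the denominator exceeds 8:
  i=0: a_0=2, p_0 = 2*1 + 0 = 2, q_0 = 2*0 + 1 = 1.
  i=1: a_1=8, p_1 = 8*2 + 1 = 17, q_1 = 8*1 + 0 = 8.
  i=2: a_2=2, p_2 = 2*17 + 2 = 36, q_2 = 2*8 + 1 = 17.
q_2 = 17 > 8, so the last convergent with denominator <= 8 is p_1/q_1 = 17/8.
The closest fraction with denominator <= 8 is either p_1/q_1 or the intermediate fraction (k*p_1 + p_0)/(k*q_1 + q_0) with the largest k >= 1 whose denominator stays <= 8; these approach x as k grows, and every other convergent or intermediate fraction in range is farther away.
Largest k: floor((8 - q_0)/q_1) = floor((8 - 1)/8) = 0.
Since k = 0, no intermediate fraction beyond p_1/q_1 has denominator <= 8, so the convergent 17/8 is the closest (its error is |89*8 - 17*42|/(42*8) = 2/336).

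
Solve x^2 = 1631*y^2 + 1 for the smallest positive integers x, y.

First expand sqrt(1631) as a continued fraction. With x_i = (sqrt(1631) + m_i)/d_i and (m_0, d_0) = (0, 1): a_0 = floor(sqrt(1631)) = 40, since 40^2 = 1600 <= 1631 < 1681 = 41^2.
Iterate m_{i+1} = d_i*a_i - m_i, d_{i+1} = (1631 - m_{i+1}^2)/d_i, a_{i+1} = floor((a_0 + m_{i+1})/d_{i+1}):
  m_1 = 1*40 - 0 = 40, d_1 = (1631 - 40^2)/1 = 31/1 = 31, a_1 = floor((40 + 40)/31) = 2.
  m_2 = 31*2 - 40 = 22, d_2 = (1631 - 22^2)/31 = 1147/31 = 37, a_2 = floor((40 + 22)/37) = 1.
  m_3 = 37*1 - 22 = 15, d_3 = (1631 - 15^2)/37 = 1406/37 = 38, a_3 = floor((40 + 15)/38) = 1.
  m_4 = 38*1 - 15 = 23, d_4 = (1631 - 23^2)/38 = 1102/38 = 29, a_4 = floor((40 + 23)/29) = 2.
  m_5 = 29*2 - 23 = 35, d_5 = (1631 - 35^2)/29 = 406/29 = 14, a_5 = floor((40 + 35)/14) = 5.
  m_6 = 14*5 - 35 = 35, d_6 = (1631 - 35^2)/14 = 406/14 = 29, a_6 = floor((40 + 35)/29) = 2.
  m_7 = 29*2 - 35 = 23, d_7 = (1631 - 23^2)/29 = 1102/29 = 38, a_7 = floor((40 + 23)/38) = 1.
  m_8 = 38*1 - 23 = 15, d_8 = (1631 - 15^2)/38 = 1406/38 = 37, a_8 = floor((40 + 15)/37) = 1.
  m_9 = 37*1 - 15 = 22, d_9 = (1631 - 22^2)/37 = 1147/37 = 31, a_9 = floor((40 + 22)/31) = 2.
  m_10 = 31*2 - 22 = 40, d_10 = (1631 - 40^2)/31 = 31/31 = 1, a_10 = floor((40 + 40)/1) = 80.
  m_11 = 1*80 - 40 = 40, d_11 = (1631 - 40^2)/1 = 31/1 = 31: (m_11, d_11) = (m_1, d_1) = (40, 31), so from here the quotients repeat a_1, ..., a_10; the period length is 10.
So sqrt(1631) = [40; (2, 1, 1, 2, 5, 2, 1, 1, 2, 80)] with period length k = 10.
k is even, so the fundamental solution of x^2 - 1631y^2 = 1 is (p_{k-1}, q_{k-1}) = (p_9, q_9); compute convergents through index 9.
Convergents (p_i = a_i*p_{i-1} + p_{i-2}, q_i = a_i*q_{i-1} + q_{i-2} with p_{-2}=0, p_{-1}=1, q_{-2}=1, q_{-1}=0):
  i=0: a_0=40, p_0 = 40*1 + 0 = 40, q_0 = 40*0 + 1 = 1.
  i=1: a_1=2, p_1 = 2*40 + 1 = 81, q_1 = 2*1 + 0 = 2.
  i=2: a_2=1, p_2 = 1*81 + 40 = 121, q_2 = 1*2 + 1 = 3.
  i=3: a_3=1, p_3 = 1*121 + 81 = 202, q_3 = 1*3 + 2 = 5.
  i=4: a_4=2, p_4 = 2*202 + 121 = 525, q_4 = 2*5 + 3 = 13.
  i=5: a_5=5, p_5 = 5*525 + 202 = 2827, q_5 = 5*13 + 5 = 70.
  i=6: a_6=2, p_6 = 2*2827 + 525 = 6179, q_6 = 2*70 + 13 = 153.
  i=7: a_7=1, p_7 = 1*6179 + 2827 = 9006, q_7 = 1*153 + 70 = 223.
  i=8: a_8=1, p_8 = 1*9006 + 6179 = 15185, q_8 = 1*223 + 153 = 376.
  i=9: a_9=2, p_9 = 2*15185 + 9006 = 39376, q_9 = 2*376 + 223 = 975.
Check: 39376^2 - 1631*975^2 = 1550469376 - 1550469375 = 1, so (x, y) = (39376, 975) solves the equation, and by the theorem it is the least positive solution.

(x, y) = (39376, 975)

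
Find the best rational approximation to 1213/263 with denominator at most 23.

Expand x = 1213/263 as a continued fraction with the Euclidean algorithm:
  1213 = 4*263 + 161, so a_0 = 4.
  263 = 1*161 + 102, so a_1 = 1.
  161 = 1*102 + 59, so a_2 = 1.
  102 = 1*59 + 43, so a_3 = 1.
  59 = 1*43 + 16, so a_4 = 1.
  43 = 2*16 + 11, so a_5 = 2.
  16 = 1*11 + 5, so a_6 = 1.
  11 = 2*5 + 1, so a_7 = 2.
  5 = 5*1 + 0, so a_8 = 5.
so x = [4; 1, 1, 1, 1, 2, 1, 2, 5].
Convergents (p_i = a_i*p_{i-1} + p_{i-2}, q_i = a_i*q_{i-1} + q_{i-2} with p_{-2}=0, p_{-1}=1, q_{-2}=1, q_{-1}=0), until the denominator exceeds 23:
  i=0: a_0=4, p_0 = 4*1 + 0 = 4, q_0 = 4*0 + 1 = 1.
  i=1: a_1=1, p_1 = 1*4 + 1 = 5, q_1 = 1*1 + 0 = 1.
  i=2: a_2=1, p_2 = 1*5 + 4 = 9, q_2 = 1*1 + 1 = 2.
  i=3: a_3=1, p_3 = 1*9 + 5 = 14, q_3 = 1*2 + 1 = 3.
  i=4: a_4=1, p_4 = 1*14 + 9 = 23, q_4 = 1*3 + 2 = 5.
  i=5: a_5=2, p_5 = 2*23 + 14 = 60, q_5 = 2*5 + 3 = 13.
  i=6: a_6=1, p_6 = 1*60 + 23 = 83, q_6 = 1*13 + 5 = 18.
  i=7: a_7=2, p_7 = 2*83 + 60 = 226, q_7 = 2*18 + 13 = 49.
q_7 = 49 > 23, so the last convergent with denominator <= 23 is p_6/q_6 = 83/18.
The closest fraction with denominator <= 23 is either p_6/q_6 or the intermediate fraction (k*p_6 + p_5)/(k*q_6 + q_5) with the largest k >= 1 whose denominator stays <= 23; these approach x as k grows, and every other convergent or intermediate fraction in range is farther away.
Largest k: floor((23 - q_5)/q_6) = floor((23 - 13)/18) = 0.
Since k = 0, no intermediate fraction beyond p_6/q_6 has denominator <= 23, so the convergent 83/18 is the closest (its error is |1213*18 - 83*263|/(263*18) = 5/4734).

83/18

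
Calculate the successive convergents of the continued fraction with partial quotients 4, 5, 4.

Using the convergent recurrence p_i = a_i*p_{i-1} + p_{i-2}, q_i = a_i*q_{i-1} + q_{i-2} with p_{-2}=0, p_{-1}=1, q_{-2}=1, q_{-1}=0:
  i=0: a_0=4, p_0 = 4*1 + 0 = 4, q_0 = 4*0 + 1 = 1.
  i=1: a_1=5, p_1 = 5*4 + 1 = 21, q_1 = 5*1 + 0 = 5.
  i=2: a_2=4, p_2 = 4*21 + 4 = 88, q_2 = 4*5 + 1 = 21.

4/1, 21/5, 88/21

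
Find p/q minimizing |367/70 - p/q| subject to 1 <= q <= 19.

21/4

Expand x = 367/70 as a continued fraction with the Euclidean algorithm:
  367 = 5*70 + 17, so a_0 = 5.
  70 = 4*17 + 2, so a_1 = 4.
  17 = 8*2 + 1, so a_2 = 8.
  2 = 2*1 + 0, so a_3 = 2.
so x = [5; 4, 8, 2].
Convergents (p_i = a_i*p_{i-1} + p_{i-2}, q_i = a_i*q_{i-1} + q_{i-2} with p_{-2}=0, p_{-1}=1, q_{-2}=1, q_{-1}=0), until the denominator exceeds 19:
  i=0: a_0=5, p_0 = 5*1 + 0 = 5, q_0 = 5*0 + 1 = 1.
  i=1: a_1=4, p_1 = 4*5 + 1 = 21, q_1 = 4*1 + 0 = 4.
  i=2: a_2=8, p_2 = 8*21 + 5 = 173, q_2 = 8*4 + 1 = 33.
q_2 = 33 > 19, so the last convergent with denominator <= 19 is p_1/q_1 = 21/4.
The closest fraction with denominator <= 19 is either p_1/q_1 or the intermediate fraction (k*p_1 + p_0)/(k*q_1 + q_0) with the largest k >= 1 whose denominator stays <= 19; these approach x as k grows, and every other convergent or intermediate fraction in range is farther away.
Largest k: floor((19 - q_0)/q_1) = floor((19 - 1)/4) = 4.
That gives (4*21 + 5)/(4*4 + 1) = 89/17.
Compare the errors: |x - 21/4| = |367*4 - 21*70|/(70*4) = 2/280, and |x - 89/17| = |367*17 - 89*70|/(70*17) = 9/1190.
Cross-multiplying, 2*1190 = 2380 < 2520 = 9*280, so 2/280 is smaller: the convergent 21/4 is closer to x than 89/17.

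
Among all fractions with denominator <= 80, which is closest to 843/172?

Expand x = 843/172 as a continued fraction with the Euclidean algorithm:
  843 = 4*172 + 155, so a_0 = 4.
  172 = 1*155 + 17, so a_1 = 1.
  155 = 9*17 + 2, so a_2 = 9.
  17 = 8*2 + 1, so a_3 = 8.
  2 = 2*1 + 0, so a_4 = 2.
so x = [4; 1, 9, 8, 2].
Convergents (p_i = a_i*p_{i-1} + p_{i-2}, q_i = a_i*q_{i-1} + q_{i-2} with p_{-2}=0, p_{-1}=1, q_{-2}=1, q_{-1}=0), until the denominator exceeds 80:
  i=0: a_0=4, p_0 = 4*1 + 0 = 4, q_0 = 4*0 + 1 = 1.
  i=1: a_1=1, p_1 = 1*4 + 1 = 5, q_1 = 1*1 + 0 = 1.
  i=2: a_2=9, p_2 = 9*5 + 4 = 49, q_2 = 9*1 + 1 = 10.
  i=3: a_3=8, p_3 = 8*49 + 5 = 397, q_3 = 8*10 + 1 = 81.
q_3 = 81 > 80, so the last convergent with denominator <= 80 is p_2/q_2 = 49/10.
The closest fraction with denominator <= 80 is either p_2/q_2 or the intermediate fraction (k*p_2 + p_1)/(k*q_2 + q_1) with the largest k >= 1 whose denominator stays <= 80; these approach x as k grows, and every other convergent or intermediate fraction in range is farther away.
Largest k: floor((80 - q_1)/q_2) = floor((80 - 1)/10) = 7.
That gives (7*49 + 5)/(7*10 + 1) = 348/71.
Compare the errors: |x - 49/10| = |843*10 - 49*172|/(172*10) = 2/1720, and |x - 348/71| = |843*71 - 348*172|/(172*71) = 3/12212.
Cross-multiplying, 3*1720 = 5160 < 24424 = 2*12212, so 3/12212 is smaller: the intermediate fraction 348/71 is closer to x than 49/10.

348/71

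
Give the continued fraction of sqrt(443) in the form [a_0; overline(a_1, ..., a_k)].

[21; overline(21, 42)]

Write x_i = (sqrt(443) + m_i)/d_i with (m_0, d_0) = (0, 1). a_0 = floor(sqrt(443)) = 21, since 21^2 = 441 <= 443 < 484 = 22^2.
Iterate m_{i+1} = d_i*a_i - m_i, d_{i+1} = (443 - m_{i+1}^2)/d_i, a_{i+1} = floor((a_0 + m_{i+1})/d_{i+1}):
  m_1 = 1*21 - 0 = 21, d_1 = (443 - 21^2)/1 = 2/1 = 2, a_1 = floor((21 + 21)/2) = 21.
  m_2 = 2*21 - 21 = 21, d_2 = (443 - 21^2)/2 = 2/2 = 1, a_2 = floor((21 + 21)/1) = 42.
  m_3 = 1*42 - 21 = 21, d_3 = (443 - 21^2)/1 = 2/1 = 2: (m_3, d_3) = (m_1, d_1) = (21, 2), so from here the quotients repeat a_1, a_2; the period length is 2.
Hence the expansion of sqrt(443) is a_0 = 21 followed by the repeating block 21, 42 (period 2).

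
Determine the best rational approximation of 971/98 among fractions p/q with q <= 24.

Expand x = 971/98 as a continued fraction with the Euclidean algorithm:
  971 = 9*98 + 89, so a_0 = 9.
  98 = 1*89 + 9, so a_1 = 1.
  89 = 9*9 + 8, so a_2 = 9.
  9 = 1*8 + 1, so a_3 = 1.
  8 = 8*1 + 0, so a_4 = 8.
so x = [9; 1, 9, 1, 8].
Convergents (p_i = a_i*p_{i-1} + p_{i-2}, q_i = a_i*q_{i-1} + q_{i-2} with p_{-2}=0, p_{-1}=1, q_{-2}=1, q_{-1}=0), until the denominator exceeds 24:
  i=0: a_0=9, p_0 = 9*1 + 0 = 9, q_0 = 9*0 + 1 = 1.
  i=1: a_1=1, p_1 = 1*9 + 1 = 10, q_1 = 1*1 + 0 = 1.
  i=2: a_2=9, p_2 = 9*10 + 9 = 99, q_2 = 9*1 + 1 = 10.
  i=3: a_3=1, p_3 = 1*99 + 10 = 109, q_3 = 1*10 + 1 = 11.
  i=4: a_4=8, p_4 = 8*109 + 99 = 971, q_4 = 8*11 + 10 = 98.
q_4 = 98 > 24, so the last convergent with denominator <= 24 is p_3/q_3 = 109/11.
The closest fraction with denominator <= 24 is either p_3/q_3 or the intermediate fraction (k*p_3 + p_2)/(k*q_3 + q_2) with the largest k >= 1 whose denominator stays <= 24; these approach x as k grows, and every other convergent or intermediate fraction in range is farther away.
Largest k: floor((24 - q_2)/q_3) = floor((24 - 10)/11) = 1.
That gives (1*109 + 99)/(1*11 + 10) = 208/21.
Compare the errors: |x - 109/11| = |971*11 - 109*98|/(98*11) = 1/1078, and |x - 208/21| = |971*21 - 208*98|/(98*21) = 7/2058.
Cross-multiplying, 1*2058 = 2058 < 7546 = 7*1078, so 1/1078 is smaller: the convergent 109/11 is closer to x than 208/21.

109/11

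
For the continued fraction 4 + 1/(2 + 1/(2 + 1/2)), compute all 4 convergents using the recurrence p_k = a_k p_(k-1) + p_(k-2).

4/1, 9/2, 22/5, 53/12

Using the convergent recurrence p_i = a_i*p_{i-1} + p_{i-2}, q_i = a_i*q_{i-1} + q_{i-2} with p_{-2}=0, p_{-1}=1, q_{-2}=1, q_{-1}=0:
  i=0: a_0=4, p_0 = 4*1 + 0 = 4, q_0 = 4*0 + 1 = 1.
  i=1: a_1=2, p_1 = 2*4 + 1 = 9, q_1 = 2*1 + 0 = 2.
  i=2: a_2=2, p_2 = 2*9 + 4 = 22, q_2 = 2*2 + 1 = 5.
  i=3: a_3=2, p_3 = 2*22 + 9 = 53, q_3 = 2*5 + 2 = 12.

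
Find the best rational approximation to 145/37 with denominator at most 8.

Expand x = 145/37 as a continued fraction with the Euclidean algorithm:
  145 = 3*37 + 34, so a_0 = 3.
  37 = 1*34 + 3, so a_1 = 1.
  34 = 11*3 + 1, so a_2 = 11.
  3 = 3*1 + 0, so a_3 = 3.
so x = [3; 1, 11, 3].
Convergents (p_i = a_i*p_{i-1} + p_{i-2}, q_i = a_i*q_{i-1} + q_{i-2} with p_{-2}=0, p_{-1}=1, q_{-2}=1, q_{-1}=0), until the denominator exceeds 8:
  i=0: a_0=3, p_0 = 3*1 + 0 = 3, q_0 = 3*0 + 1 = 1.
  i=1: a_1=1, p_1 = 1*3 + 1 = 4, q_1 = 1*1 + 0 = 1.
  i=2: a_2=11, p_2 = 11*4 + 3 = 47, q_2 = 11*1 + 1 = 12.
q_2 = 12 > 8, so the last convergent with denominator <= 8 is p_1/q_1 = 4/1.
The closest fraction with denominator <= 8 is either p_1/q_1 or the intermediate fraction (k*p_1 + p_0)/(k*q_1 + q_0) with the largest k >= 1 whose denominator stays <= 8; these approach x as k grows, and every other convergent or intermediate fraction in range is farther away.
Largest k: floor((8 - q_0)/q_1) = floor((8 - 1)/1) = 7.
That gives (7*4 + 3)/(7*1 + 1) = 31/8.
Compare the errors: |x - 4/1| = |145*1 - 4*37|/(37*1) = 3/37, and |x - 31/8| = |145*8 - 31*37|/(37*8) = 13/296.
Cross-multiplying, 13*37 = 481 < 888 = 3*296, so 13/296 is smaller: the intermediate fraction 31/8 is closer to x than 4/1.

31/8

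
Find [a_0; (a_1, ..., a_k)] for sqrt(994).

Write x_i = (sqrt(994) + m_i)/d_i with (m_0, d_0) = (0, 1). a_0 = floor(sqrt(994)) = 31, since 31^2 = 961 <= 994 < 1024 = 32^2.
Iterate m_{i+1} = d_i*a_i - m_i, d_{i+1} = (994 - m_{i+1}^2)/d_i, a_{i+1} = floor((a_0 + m_{i+1})/d_{i+1}):
  m_1 = 1*31 - 0 = 31, d_1 = (994 - 31^2)/1 = 33/1 = 33, a_1 = floor((31 + 31)/33) = 1.
  m_2 = 33*1 - 31 = 2, d_2 = (994 - 2^2)/33 = 990/33 = 30, a_2 = floor((31 + 2)/30) = 1.
  m_3 = 30*1 - 2 = 28, d_3 = (994 - 28^2)/30 = 210/30 = 7, a_3 = floor((31 + 28)/7) = 8.
  m_4 = 7*8 - 28 = 28, d_4 = (994 - 28^2)/7 = 210/7 = 30, a_4 = floor((31 + 28)/30) = 1.
  m_5 = 30*1 - 28 = 2, d_5 = (994 - 2^2)/30 = 990/30 = 33, a_5 = floor((31 + 2)/33) = 1.
  m_6 = 33*1 - 2 = 31, d_6 = (994 - 31^2)/33 = 33/33 = 1, a_6 = floor((31 + 31)/1) = 62.
  m_7 = 1*62 - 31 = 31, d_7 = (994 - 31^2)/1 = 33/1 = 33: (m_7, d_7) = (m_1, d_1) = (31, 33), so from here the quotients repeat a_1, ..., a_6; the period length is 6.
Hence the expansion of sqrt(994) is a_0 = 31 followed by the repeating block 1, 1, 8, 1, 1, 62 (period 6).

[31; (1, 1, 8, 1, 1, 62)]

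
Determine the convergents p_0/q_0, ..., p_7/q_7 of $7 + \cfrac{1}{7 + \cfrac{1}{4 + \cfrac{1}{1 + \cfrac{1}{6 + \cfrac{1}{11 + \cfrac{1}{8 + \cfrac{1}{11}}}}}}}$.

7/1, 50/7, 207/29, 257/36, 1749/245, 19496/2731, 157717/22093, 1754383/245754

Using the convergent recurrence p_i = a_i*p_{i-1} + p_{i-2}, q_i = a_i*q_{i-1} + q_{i-2} with p_{-2}=0, p_{-1}=1, q_{-2}=1, q_{-1}=0:
  i=0: a_0=7, p_0 = 7*1 + 0 = 7, q_0 = 7*0 + 1 = 1.
  i=1: a_1=7, p_1 = 7*7 + 1 = 50, q_1 = 7*1 + 0 = 7.
  i=2: a_2=4, p_2 = 4*50 + 7 = 207, q_2 = 4*7 + 1 = 29.
  i=3: a_3=1, p_3 = 1*207 + 50 = 257, q_3 = 1*29 + 7 = 36.
  i=4: a_4=6, p_4 = 6*257 + 207 = 1749, q_4 = 6*36 + 29 = 245.
  i=5: a_5=11, p_5 = 11*1749 + 257 = 19496, q_5 = 11*245 + 36 = 2731.
  i=6: a_6=8, p_6 = 8*19496 + 1749 = 157717, q_6 = 8*2731 + 245 = 22093.
  i=7: a_7=11, p_7 = 11*157717 + 19496 = 1754383, q_7 = 11*22093 + 2731 = 245754.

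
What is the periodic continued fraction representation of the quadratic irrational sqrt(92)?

Write x_i = (sqrt(92) + m_i)/d_i with (m_0, d_0) = (0, 1). a_0 = floor(sqrt(92)) = 9, since 9^2 = 81 <= 92 < 100 = 10^2.
Iterate m_{i+1} = d_i*a_i - m_i, d_{i+1} = (92 - m_{i+1}^2)/d_i, a_{i+1} = floor((a_0 + m_{i+1})/d_{i+1}):
  m_1 = 1*9 - 0 = 9, d_1 = (92 - 9^2)/1 = 11/1 = 11, a_1 = floor((9 + 9)/11) = 1.
  m_2 = 11*1 - 9 = 2, d_2 = (92 - 2^2)/11 = 88/11 = 8, a_2 = floor((9 + 2)/8) = 1.
  m_3 = 8*1 - 2 = 6, d_3 = (92 - 6^2)/8 = 56/8 = 7, a_3 = floor((9 + 6)/7) = 2.
  m_4 = 7*2 - 6 = 8, d_4 = (92 - 8^2)/7 = 28/7 = 4, a_4 = floor((9 + 8)/4) = 4.
  m_5 = 4*4 - 8 = 8, d_5 = (92 - 8^2)/4 = 28/4 = 7, a_5 = floor((9 + 8)/7) = 2.
  m_6 = 7*2 - 8 = 6, d_6 = (92 - 6^2)/7 = 56/7 = 8, a_6 = floor((9 + 6)/8) = 1.
  m_7 = 8*1 - 6 = 2, d_7 = (92 - 2^2)/8 = 88/8 = 11, a_7 = floor((9 + 2)/11) = 1.
  m_8 = 11*1 - 2 = 9, d_8 = (92 - 9^2)/11 = 11/11 = 1, a_8 = floor((9 + 9)/1) = 18.
  m_9 = 1*18 - 9 = 9, d_9 = (92 - 9^2)/1 = 11/1 = 11: (m_9, d_9) = (m_1, d_1) = (9, 11), so from here the quotients repeat a_1, ..., a_8; the period length is 8.
Hence the expansion of sqrt(92) is a_0 = 9 followed by the repeating block 1, 1, 2, 4, 2, 1, 1, 18 (period 8).

[9; (1, 1, 2, 4, 2, 1, 1, 18)]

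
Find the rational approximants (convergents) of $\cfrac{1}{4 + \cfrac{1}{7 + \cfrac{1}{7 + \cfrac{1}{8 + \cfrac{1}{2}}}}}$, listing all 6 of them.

0/1, 1/4, 7/29, 50/207, 407/1685, 864/3577

Using the convergent recurrence p_i = a_i*p_{i-1} + p_{i-2}, q_i = a_i*q_{i-1} + q_{i-2} with p_{-2}=0, p_{-1}=1, q_{-2}=1, q_{-1}=0:
  i=0: a_0=0, p_0 = 0*1 + 0 = 0, q_0 = 0*0 + 1 = 1.
  i=1: a_1=4, p_1 = 4*0 + 1 = 1, q_1 = 4*1 + 0 = 4.
  i=2: a_2=7, p_2 = 7*1 + 0 = 7, q_2 = 7*4 + 1 = 29.
  i=3: a_3=7, p_3 = 7*7 + 1 = 50, q_3 = 7*29 + 4 = 207.
  i=4: a_4=8, p_4 = 8*50 + 7 = 407, q_4 = 8*207 + 29 = 1685.
  i=5: a_5=2, p_5 = 2*407 + 50 = 864, q_5 = 2*1685 + 207 = 3577.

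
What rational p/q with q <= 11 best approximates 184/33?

Expand x = 184/33 as a continued fraction with the Euclidean algorithm:
  184 = 5*33 + 19, so a_0 = 5.
  33 = 1*19 + 14, so a_1 = 1.
  19 = 1*14 + 5, so a_2 = 1.
  14 = 2*5 + 4, so a_3 = 2.
  5 = 1*4 + 1, so a_4 = 1.
  4 = 4*1 + 0, so a_5 = 4.
so x = [5; 1, 1, 2, 1, 4].
Convergents (p_i = a_i*p_{i-1} + p_{i-2}, q_i = a_i*q_{i-1} + q_{i-2} with p_{-2}=0, p_{-1}=1, q_{-2}=1, q_{-1}=0), until the denominator exceeds 11:
  i=0: a_0=5, p_0 = 5*1 + 0 = 5, q_0 = 5*0 + 1 = 1.
  i=1: a_1=1, p_1 = 1*5 + 1 = 6, q_1 = 1*1 + 0 = 1.
  i=2: a_2=1, p_2 = 1*6 + 5 = 11, q_2 = 1*1 + 1 = 2.
  i=3: a_3=2, p_3 = 2*11 + 6 = 28, q_3 = 2*2 + 1 = 5.
  i=4: a_4=1, p_4 = 1*28 + 11 = 39, q_4 = 1*5 + 2 = 7.
  i=5: a_5=4, p_5 = 4*39 + 28 = 184, q_5 = 4*7 + 5 = 33.
q_5 = 33 > 11, so the last convergent with denominator <= 11 is p_4/q_4 = 39/7.
The closest fraction with denominator <= 11 is either p_4/q_4 or the intermediate fraction (k*p_4 + p_3)/(k*q_4 + q_3) with the largest k >= 1 whose denominator stays <= 11; these approach x as k grows, and every other convergent or intermediate fraction in range is farther away.
Largest k: floor((11 - q_3)/q_4) = floor((11 - 5)/7) = 0.
Since k = 0, no intermediate fraction beyond p_4/q_4 has denominator <= 11, so the convergent 39/7 is the closest (its error is |184*7 - 39*33|/(33*7) = 1/231).

39/7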